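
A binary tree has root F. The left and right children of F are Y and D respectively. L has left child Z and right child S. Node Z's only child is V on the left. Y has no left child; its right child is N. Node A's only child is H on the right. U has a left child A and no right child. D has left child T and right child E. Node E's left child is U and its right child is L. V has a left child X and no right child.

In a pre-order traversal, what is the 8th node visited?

A

Pre-order visits the node, then its left subtree, then its right subtree.
Visit F.
At F: go left to Y.
  Visit Y.
  At Y: no left child.
  At Y: go right to N.
    N is a leaf — visit N.
At F: go right to D.
  Visit D.
  At D: go left to T.
    T is a leaf — visit T.
  At D: go right to E.
    Visit E.
    At E: go left to U.
      Visit U.
      At U: go left to A.
        Visit A.
        At A: no left child.
        At A: go right to H.
          H is a leaf — visit H.
      At U: no right child.
    At E: go right to L.
      Visit L.
      At L: go left to Z.
        Visit Z.
        At Z: go left to V.
          Visit V.
          At V: go left to X.
            X is a leaf — visit X.
          At V: no right child.
        At Z: no right child.
      At L: go right to S.
        S is a leaf — visit S.
Full pre-order sequence: F, Y, N, D, T, E, U, A, H, L, Z, V, X, S.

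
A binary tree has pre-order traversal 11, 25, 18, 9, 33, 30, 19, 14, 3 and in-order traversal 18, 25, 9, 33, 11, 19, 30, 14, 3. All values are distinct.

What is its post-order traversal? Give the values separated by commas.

18, 33, 9, 25, 19, 3, 14, 30, 11

The first element of pre-order is the root; it splits in-order into left and right subtrees.
Root 11: left subtree has 4 nodes {18, 25, 9, 33}, right has 4 {19, 30, 14, 3}.
  Root 25: left subtree has 1 node {18}, right has 2 {9, 33}.
    Root 9: left subtree has 0 nodes { }, right has 1 {33}.
  Root 30: left subtree has 1 node {19}, right has 2 {14, 3}.
    Root 14: left subtree has 0 nodes { }, right has 1 {3}.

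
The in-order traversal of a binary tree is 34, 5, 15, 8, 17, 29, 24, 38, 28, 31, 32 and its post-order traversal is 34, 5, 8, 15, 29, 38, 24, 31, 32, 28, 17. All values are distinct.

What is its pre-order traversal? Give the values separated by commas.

17, 15, 5, 34, 8, 28, 24, 29, 38, 32, 31

The last element of post-order is the root; it splits in-order into left and right subtrees.
Root 17: left subtree has 4 nodes {34, 5, 15, 8}, right has 6 {29, 24, 38, 28, 31, 32}.
  Root 15: left subtree has 2 nodes {34, 5}, right has 1 {8}.
    Root 5: left subtree has 1 node {34}, right has 0 { }.
  Root 28: left subtree has 3 nodes {29, 24, 38}, right has 2 {31, 32}.
    Root 24: left subtree has 1 node {29}, right has 1 {38}.
    Root 32: left subtree has 1 node {31}, right has 0 { }.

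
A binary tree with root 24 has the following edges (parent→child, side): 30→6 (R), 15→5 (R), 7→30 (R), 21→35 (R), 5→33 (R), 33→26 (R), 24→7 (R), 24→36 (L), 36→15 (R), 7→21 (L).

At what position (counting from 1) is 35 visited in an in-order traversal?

In-order visits the left subtree, then the node, then the right subtree.
At 24: go left to 36.
  At 36: no left child.
  Visit 36.
  At 36: go right to 15.
    At 15: no left child.
    Visit 15.
    At 15: go right to 5.
      At 5: no left child.
      Visit 5.
      At 5: go right to 33.
        At 33: no left child.
        Visit 33.
        At 33: go right to 26.
          26 is a leaf — visit 26.
Visit 24.
At 24: go right to 7.
  At 7: go left to 21.
    At 21: no left child.
    Visit 21.
    At 21: go right to 35.
      35 is a leaf — visit 35.
  Visit 7.
  At 7: go right to 30.
    At 30: no left child.
    Visit 30.
    At 30: go right to 6.
      6 is a leaf — visit 6.
Full in-order sequence: 36, 15, 5, 33, 26, 24, 21, 35, 7, 30, 6.

8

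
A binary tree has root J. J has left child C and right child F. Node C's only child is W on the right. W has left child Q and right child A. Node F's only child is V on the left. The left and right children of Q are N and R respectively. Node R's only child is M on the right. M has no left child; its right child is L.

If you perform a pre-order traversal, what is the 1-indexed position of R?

Pre-order visits the node, then its left subtree, then its right subtree.
Visit J.
At J: go left to C.
  Visit C.
  At C: no left child.
  At C: go right to W.
    Visit W.
    At W: go left to Q.
      Visit Q.
      At Q: go left to N.
        N is a leaf — visit N.
      At Q: go right to R.
        Visit R.
        At R: no left child.
        At R: go right to M.
          Visit M.
          At M: no left child.
          At M: go right to L.
            L is a leaf — visit L.
    At W: go right to A.
      A is a leaf — visit A.
At J: go right to F.
  Visit F.
  At F: go left to V.
    V is a leaf — visit V.
  At F: no right child.
Full pre-order sequence: J, C, W, Q, N, R, M, L, A, F, V.

6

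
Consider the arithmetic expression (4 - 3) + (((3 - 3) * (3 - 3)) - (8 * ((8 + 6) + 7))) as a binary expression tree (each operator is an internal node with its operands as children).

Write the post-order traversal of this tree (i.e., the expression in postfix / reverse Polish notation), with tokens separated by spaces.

4 3 - 3 3 - 3 3 - * 8 8 6 + 7 + * - +

Post-order on an expression tree gives postfix notation: for each operator, emit left operand, right operand, then the operator.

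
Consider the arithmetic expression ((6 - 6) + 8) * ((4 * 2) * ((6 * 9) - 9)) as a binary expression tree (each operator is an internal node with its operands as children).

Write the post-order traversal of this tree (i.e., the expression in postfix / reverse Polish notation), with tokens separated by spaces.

Post-order on an expression tree gives postfix notation: for each operator, emit left operand, right operand, then the operator.

6 6 - 8 + 4 2 * 6 9 * 9 - * *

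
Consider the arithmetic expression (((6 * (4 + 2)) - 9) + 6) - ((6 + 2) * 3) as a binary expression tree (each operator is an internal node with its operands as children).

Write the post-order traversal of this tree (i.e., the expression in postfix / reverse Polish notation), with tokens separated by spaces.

Post-order on an expression tree gives postfix notation: for each operator, emit left operand, right operand, then the operator.

6 4 2 + * 9 - 6 + 6 2 + 3 * -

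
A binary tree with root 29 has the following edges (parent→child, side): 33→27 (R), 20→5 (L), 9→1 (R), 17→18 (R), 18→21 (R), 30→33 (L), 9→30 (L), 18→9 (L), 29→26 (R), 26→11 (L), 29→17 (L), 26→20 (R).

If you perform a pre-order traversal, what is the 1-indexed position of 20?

Pre-order visits the node, then its left subtree, then its right subtree.
Visit 29.
At 29: go left to 17.
  Visit 17.
  At 17: no left child.
  At 17: go right to 18.
    Visit 18.
    At 18: go left to 9.
      Visit 9.
      At 9: go left to 30.
        Visit 30.
        At 30: go left to 33.
          Visit 33.
          At 33: no left child.
          At 33: go right to 27.
            27 is a leaf — visit 27.
        At 30: no right child.
      At 9: go right to 1.
        1 is a leaf — visit 1.
    At 18: go right to 21.
      21 is a leaf — visit 21.
At 29: go right to 26.
  Visit 26.
  At 26: go left to 11.
    11 is a leaf — visit 11.
  At 26: go right to 20.
    Visit 20.
    At 20: go left to 5.
      5 is a leaf — visit 5.
    At 20: no right child.
Full pre-order sequence: 29, 17, 18, 9, 30, 33, 27, 1, 21, 26, 11, 20, 5.

12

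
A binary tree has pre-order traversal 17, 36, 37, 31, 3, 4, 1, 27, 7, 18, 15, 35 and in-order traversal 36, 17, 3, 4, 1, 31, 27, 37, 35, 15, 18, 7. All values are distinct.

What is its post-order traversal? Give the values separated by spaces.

The first element of pre-order is the root; it splits in-order into left and right subtrees.
Root 17: left subtree has 1 node {36}, right has 10 {3, 4, 1, 31, 27, 37, 35, 15, 18, 7}.
  Root 37: left subtree has 5 nodes {3, 4, 1, 31, 27}, right has 4 {35, 15, 18, 7}.
    Root 31: left subtree has 3 nodes {3, 4, 1}, right has 1 {27}.
      Root 3: left subtree has 0 nodes { }, right has 2 {4, 1}.
        Root 4: left subtree has 0 nodes { }, right has 1 {1}.
    Root 7: left subtree has 3 nodes {35, 15, 18}, right has 0 { }.
      Root 18: left subtree has 2 nodes {35, 15}, right has 0 { }.
        Root 15: left subtree has 1 node {35}, right has 0 { }.

36 1 4 3 27 31 35 15 18 7 37 17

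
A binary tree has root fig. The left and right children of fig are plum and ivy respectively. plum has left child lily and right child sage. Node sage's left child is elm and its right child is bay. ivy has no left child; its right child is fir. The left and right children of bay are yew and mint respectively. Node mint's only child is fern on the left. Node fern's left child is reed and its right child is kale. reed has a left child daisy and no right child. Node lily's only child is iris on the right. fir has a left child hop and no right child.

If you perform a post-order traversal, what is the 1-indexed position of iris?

Post-order visits the left subtree, then the right subtree, then the node.
At fig: go left to plum.
  At plum: go left to lily.
    At lily: no left child.
    At lily: go right to iris.
      iris is a leaf — visit iris.
    Visit lily.
  At plum: go right to sage.
    At sage: go left to elm.
      elm is a leaf — visit elm.
    At sage: go right to bay.
      At bay: go left to yew.
        yew is a leaf — visit yew.
      At bay: go right to mint.
        At mint: go left to fern.
          At fern: go left to reed.
            At reed: go left to daisy.
              daisy is a leaf — visit daisy.
            At reed: no right child.
            Visit reed.
          At fern: go right to kale.
            kale is a leaf — visit kale.
          Visit fern.
        At mint: no right child.
        Visit mint.
      Visit bay.
    Visit sage.
  Visit plum.
At fig: go right to ivy.
  At ivy: no left child.
  At ivy: go right to fir.
    At fir: go left to hop.
      hop is a leaf — visit hop.
    At fir: no right child.
    Visit fir.
  Visit ivy.
Visit fig.
Full post-order sequence: iris, lily, elm, yew, daisy, reed, kale, fern, mint, bay, sage, plum, hop, fir, ivy, fig.

1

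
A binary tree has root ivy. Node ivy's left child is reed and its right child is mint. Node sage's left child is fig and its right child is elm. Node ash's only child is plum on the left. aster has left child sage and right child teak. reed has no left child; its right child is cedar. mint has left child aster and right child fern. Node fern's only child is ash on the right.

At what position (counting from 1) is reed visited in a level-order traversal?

Level-order visits nodes level by level from the root, left to right within each level.
Level 0: ivy
Level 1: reed, mint
Level 2: cedar, aster, fern
Level 3: sage, teak, ash
Level 4: fig, elm, plum
Full level-order sequence: ivy, reed, mint, cedar, aster, fern, sage, teak, ash, fig, elm, plum.

2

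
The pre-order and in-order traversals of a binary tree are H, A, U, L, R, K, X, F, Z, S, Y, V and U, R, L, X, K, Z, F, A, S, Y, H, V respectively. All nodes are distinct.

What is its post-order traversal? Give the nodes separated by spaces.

R X Z F K L U Y S A V H

The first element of pre-order is the root; it splits in-order into left and right subtrees.
Root H: left subtree has 10 nodes {U, R, L, X, K, Z, F, A, S, Y}, right has 1 {V}.
  Root A: left subtree has 7 nodes {U, R, L, X, K, Z, F}, right has 2 {S, Y}.
    Root U: left subtree has 0 nodes { }, right has 6 {R, L, X, K, Z, F}.
      Root L: left subtree has 1 node {R}, right has 4 {X, K, Z, F}.
        Root K: left subtree has 1 node {X}, right has 2 {Z, F}.
          Root F: left subtree has 1 node {Z}, right has 0 { }.
    Root S: left subtree has 0 nodes { }, right has 1 {Y}.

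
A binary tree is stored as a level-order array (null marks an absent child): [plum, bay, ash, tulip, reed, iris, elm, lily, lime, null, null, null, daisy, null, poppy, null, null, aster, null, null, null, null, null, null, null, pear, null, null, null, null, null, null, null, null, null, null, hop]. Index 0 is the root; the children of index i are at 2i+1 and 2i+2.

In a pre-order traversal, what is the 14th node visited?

Pre-order visits the node, then its left subtree, then its right subtree.
Visit plum.
At plum: go left to bay.
  Visit bay.
  At bay: go left to tulip.
    Visit tulip.
    At tulip: go left to lily.
      lily is a leaf — visit lily.
    At tulip: go right to lime.
      Visit lime.
      At lime: go left to aster.
        Visit aster.
        At aster: no left child.
        At aster: go right to hop.
          hop is a leaf — visit hop.
      At lime: no right child.
  At bay: go right to reed.
    reed is a leaf — visit reed.
At plum: go right to ash.
  Visit ash.
  At ash: go left to iris.
    Visit iris.
    At iris: no left child.
    At iris: go right to daisy.
      Visit daisy.
      At daisy: go left to pear.
        pear is a leaf — visit pear.
      At daisy: no right child.
  At ash: go right to elm.
    Visit elm.
    At elm: no left child.
    At elm: go right to poppy.
      poppy is a leaf — visit poppy.
Full pre-order sequence: plum, bay, tulip, lily, lime, aster, hop, reed, ash, iris, daisy, pear, elm, poppy.

poppy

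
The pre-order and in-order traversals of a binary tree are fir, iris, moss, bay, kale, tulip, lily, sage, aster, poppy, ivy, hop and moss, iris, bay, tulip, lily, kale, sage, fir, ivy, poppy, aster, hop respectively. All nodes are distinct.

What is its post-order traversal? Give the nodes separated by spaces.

moss lily tulip sage kale bay iris ivy poppy hop aster fir

The first element of pre-order is the root; it splits in-order into left and right subtrees.
Root fir: left subtree has 7 nodes {moss, iris, bay, tulip, lily, kale, sage}, right has 4 {ivy, poppy, aster, hop}.
  Root iris: left subtree has 1 node {moss}, right has 5 {bay, tulip, lily, kale, sage}.
    Root bay: left subtree has 0 nodes { }, right has 4 {tulip, lily, kale, sage}.
      Root kale: left subtree has 2 nodes {tulip, lily}, right has 1 {sage}.
        Root tulip: left subtree has 0 nodes { }, right has 1 {lily}.
  Root aster: left subtree has 2 nodes {ivy, poppy}, right has 1 {hop}.
    Root poppy: left subtree has 1 node {ivy}, right has 0 { }.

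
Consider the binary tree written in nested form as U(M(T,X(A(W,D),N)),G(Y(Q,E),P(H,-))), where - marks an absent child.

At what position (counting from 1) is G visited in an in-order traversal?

In-order visits the left subtree, then the node, then the right subtree.
At U: go left to M.
  At M: go left to T.
    T is a leaf — visit T.
  Visit M.
  At M: go right to X.
    At X: go left to A.
      At A: go left to W.
        W is a leaf — visit W.
      Visit A.
      At A: go right to D.
        D is a leaf — visit D.
    Visit X.
    At X: go right to N.
      N is a leaf — visit N.
Visit U.
At U: go right to G.
  At G: go left to Y.
    At Y: go left to Q.
      Q is a leaf — visit Q.
    Visit Y.
    At Y: go right to E.
      E is a leaf — visit E.
  Visit G.
  At G: go right to P.
    At P: go left to H.
      H is a leaf — visit H.
    Visit P.
    At P: no right child.
Full in-order sequence: T, M, W, A, D, X, N, U, Q, Y, E, G, H, P.

12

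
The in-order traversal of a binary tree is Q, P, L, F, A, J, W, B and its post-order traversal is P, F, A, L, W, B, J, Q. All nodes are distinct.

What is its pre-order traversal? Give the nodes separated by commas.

The last element of post-order is the root; it splits in-order into left and right subtrees.
Root Q: left subtree has 0 nodes { }, right has 7 {P, L, F, A, J, W, B}.
  Root J: left subtree has 4 nodes {P, L, F, A}, right has 2 {W, B}.
    Root L: left subtree has 1 node {P}, right has 2 {F, A}.
      Root A: left subtree has 1 node {F}, right has 0 { }.
    Root B: left subtree has 1 node {W}, right has 0 { }.

Q, J, L, P, A, F, B, W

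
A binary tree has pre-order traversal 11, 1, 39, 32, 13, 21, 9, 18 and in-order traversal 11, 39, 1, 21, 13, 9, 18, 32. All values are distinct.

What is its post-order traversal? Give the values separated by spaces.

The first element of pre-order is the root; it splits in-order into left and right subtrees.
Root 11: left subtree has 0 nodes { }, right has 7 {39, 1, 21, 13, 9, 18, 32}.
  Root 1: left subtree has 1 node {39}, right has 5 {21, 13, 9, 18, 32}.
    Root 32: left subtree has 4 nodes {21, 13, 9, 18}, right has 0 { }.
      Root 13: left subtree has 1 node {21}, right has 2 {9, 18}.
        Root 9: left subtree has 0 nodes { }, right has 1 {18}.

39 21 18 9 13 32 1 11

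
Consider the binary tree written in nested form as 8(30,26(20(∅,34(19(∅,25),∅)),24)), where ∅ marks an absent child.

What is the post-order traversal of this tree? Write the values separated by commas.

30, 25, 19, 34, 20, 24, 26, 8

Post-order visits the left subtree, then the right subtree, then the node.
At 8: go left to 30.
  30 is a leaf — visit 30.
At 8: go right to 26.
  At 26: go left to 20.
    At 20: no left child.
    At 20: go right to 34.
      At 34: go left to 19.
        At 19: no left child.
        At 19: go right to 25.
          25 is a leaf — visit 25.
        Visit 19.
      At 34: no right child.
      Visit 34.
    Visit 20.
  At 26: go right to 24.
    24 is a leaf — visit 24.
  Visit 26.
Visit 8.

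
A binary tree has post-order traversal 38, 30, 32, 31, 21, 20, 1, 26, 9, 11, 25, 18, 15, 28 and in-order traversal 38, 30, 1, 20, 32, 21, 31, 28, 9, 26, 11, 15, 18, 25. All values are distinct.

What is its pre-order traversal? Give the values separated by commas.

28, 1, 30, 38, 20, 21, 32, 31, 15, 11, 9, 26, 18, 25

The last element of post-order is the root; it splits in-order into left and right subtrees.
Root 28: left subtree has 7 nodes {38, 30, 1, 20, 32, 21, 31}, right has 6 {9, 26, 11, 15, 18, 25}.
  Root 1: left subtree has 2 nodes {38, 30}, right has 4 {20, 32, 21, 31}.
    Root 30: left subtree has 1 node {38}, right has 0 { }.
    Root 20: left subtree has 0 nodes { }, right has 3 {32, 21, 31}.
      Root 21: left subtree has 1 node {32}, right has 1 {31}.
  Root 15: left subtree has 3 nodes {9, 26, 11}, right has 2 {18, 25}.
    Root 11: left subtree has 2 nodes {9, 26}, right has 0 { }.
      Root 9: left subtree has 0 nodes { }, right has 1 {26}.
    Root 18: left subtree has 0 nodes { }, right has 1 {25}.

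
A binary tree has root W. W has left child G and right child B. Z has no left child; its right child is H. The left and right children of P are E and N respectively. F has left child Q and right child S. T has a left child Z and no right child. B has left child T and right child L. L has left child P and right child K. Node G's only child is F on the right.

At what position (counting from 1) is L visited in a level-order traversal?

Level-order visits nodes level by level from the root, left to right within each level.
Level 0: W
Level 1: G, B
Level 2: F, T, L
Level 3: Q, S, Z, P, K
Level 4: H, E, N
Full level-order sequence: W, G, B, F, T, L, Q, S, Z, P, K, H, E, N.

6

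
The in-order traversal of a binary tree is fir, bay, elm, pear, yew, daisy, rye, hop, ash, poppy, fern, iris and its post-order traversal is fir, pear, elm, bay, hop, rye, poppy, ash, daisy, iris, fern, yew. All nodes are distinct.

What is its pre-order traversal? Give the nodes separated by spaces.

yew bay fir elm pear fern daisy ash rye hop poppy iris

The last element of post-order is the root; it splits in-order into left and right subtrees.
Root yew: left subtree has 4 nodes {fir, bay, elm, pear}, right has 7 {daisy, rye, hop, ash, poppy, fern, iris}.
  Root bay: left subtree has 1 node {fir}, right has 2 {elm, pear}.
    Root elm: left subtree has 0 nodes { }, right has 1 {pear}.
  Root fern: left subtree has 5 nodes {daisy, rye, hop, ash, poppy}, right has 1 {iris}.
    Root daisy: left subtree has 0 nodes { }, right has 4 {rye, hop, ash, poppy}.
      Root ash: left subtree has 2 nodes {rye, hop}, right has 1 {poppy}.
        Root rye: left subtree has 0 nodes { }, right has 1 {hop}.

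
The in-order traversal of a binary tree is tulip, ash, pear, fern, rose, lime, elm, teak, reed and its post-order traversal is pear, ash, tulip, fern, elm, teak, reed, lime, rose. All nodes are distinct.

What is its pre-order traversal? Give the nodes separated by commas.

rose, fern, tulip, ash, pear, lime, reed, teak, elm

The last element of post-order is the root; it splits in-order into left and right subtrees.
Root rose: left subtree has 4 nodes {tulip, ash, pear, fern}, right has 4 {lime, elm, teak, reed}.
  Root fern: left subtree has 3 nodes {tulip, ash, pear}, right has 0 { }.
    Root tulip: left subtree has 0 nodes { }, right has 2 {ash, pear}.
      Root ash: left subtree has 0 nodes { }, right has 1 {pear}.
  Root lime: left subtree has 0 nodes { }, right has 3 {elm, teak, reed}.
    Root reed: left subtree has 2 nodes {elm, teak}, right has 0 { }.
      Root teak: left subtree has 1 node {elm}, right has 0 { }.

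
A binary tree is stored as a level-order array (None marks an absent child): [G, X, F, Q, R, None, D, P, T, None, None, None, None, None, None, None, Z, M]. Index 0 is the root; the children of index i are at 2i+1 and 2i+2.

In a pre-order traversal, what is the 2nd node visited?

X

Pre-order visits the node, then its left subtree, then its right subtree.
Visit G.
At G: go left to X.
  Visit X.
  At X: go left to Q.
    Visit Q.
    At Q: go left to P.
      Visit P.
      At P: no left child.
      At P: go right to Z.
        Z is a leaf — visit Z.
    At Q: go right to T.
      Visit T.
      At T: go left to M.
        M is a leaf — visit M.
      At T: no right child.
  At X: go right to R.
    R is a leaf — visit R.
At G: go right to F.
  Visit F.
  At F: no left child.
  At F: go right to D.
    D is a leaf — visit D.
Full pre-order sequence: G, X, Q, P, Z, T, M, R, F, D.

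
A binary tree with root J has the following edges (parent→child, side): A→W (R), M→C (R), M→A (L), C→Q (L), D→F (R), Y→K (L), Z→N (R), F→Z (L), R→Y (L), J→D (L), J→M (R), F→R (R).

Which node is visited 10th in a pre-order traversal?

Pre-order visits the node, then its left subtree, then its right subtree.
Visit J.
At J: go left to D.
  Visit D.
  At D: no left child.
  At D: go right to F.
    Visit F.
    At F: go left to Z.
      Visit Z.
      At Z: no left child.
      At Z: go right to N.
        N is a leaf — visit N.
    At F: go right to R.
      Visit R.
      At R: go left to Y.
        Visit Y.
        At Y: go left to K.
          K is a leaf — visit K.
        At Y: no right child.
      At R: no right child.
At J: go right to M.
  Visit M.
  At M: go left to A.
    Visit A.
    At A: no left child.
    At A: go right to W.
      W is a leaf — visit W.
  At M: go right to C.
    Visit C.
    At C: go left to Q.
      Q is a leaf — visit Q.
    At C: no right child.
Full pre-order sequence: J, D, F, Z, N, R, Y, K, M, A, W, C, Q.

A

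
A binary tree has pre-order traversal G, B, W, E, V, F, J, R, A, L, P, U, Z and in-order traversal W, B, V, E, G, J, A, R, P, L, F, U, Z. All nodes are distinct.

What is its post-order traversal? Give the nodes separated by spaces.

The first element of pre-order is the root; it splits in-order into left and right subtrees.
Root G: left subtree has 4 nodes {W, B, V, E}, right has 8 {J, A, R, P, L, F, U, Z}.
  Root B: left subtree has 1 node {W}, right has 2 {V, E}.
    Root E: left subtree has 1 node {V}, right has 0 { }.
  Root F: left subtree has 5 nodes {J, A, R, P, L}, right has 2 {U, Z}.
    Root J: left subtree has 0 nodes { }, right has 4 {A, R, P, L}.
      Root R: left subtree has 1 node {A}, right has 2 {P, L}.
        Root L: left subtree has 1 node {P}, right has 0 { }.
    Root U: left subtree has 0 nodes { }, right has 1 {Z}.

W V E B A P L R J Z U F G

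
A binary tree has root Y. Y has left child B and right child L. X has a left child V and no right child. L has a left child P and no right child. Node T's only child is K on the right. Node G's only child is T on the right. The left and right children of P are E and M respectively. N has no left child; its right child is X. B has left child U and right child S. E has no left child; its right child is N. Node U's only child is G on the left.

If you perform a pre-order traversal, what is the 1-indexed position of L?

Pre-order visits the node, then its left subtree, then its right subtree.
Visit Y.
At Y: go left to B.
  Visit B.
  At B: go left to U.
    Visit U.
    At U: go left to G.
      Visit G.
      At G: no left child.
      At G: go right to T.
        Visit T.
        At T: no left child.
        At T: go right to K.
          K is a leaf — visit K.
    At U: no right child.
  At B: go right to S.
    S is a leaf — visit S.
At Y: go right to L.
  Visit L.
  At L: go left to P.
    Visit P.
    At P: go left to E.
      Visit E.
      At E: no left child.
      At E: go right to N.
        Visit N.
        At N: no left child.
        At N: go right to X.
          Visit X.
          At X: go left to V.
            V is a leaf — visit V.
          At X: no right child.
    At P: go right to M.
      M is a leaf — visit M.
  At L: no right child.
Full pre-order sequence: Y, B, U, G, T, K, S, L, P, E, N, X, V, M.

8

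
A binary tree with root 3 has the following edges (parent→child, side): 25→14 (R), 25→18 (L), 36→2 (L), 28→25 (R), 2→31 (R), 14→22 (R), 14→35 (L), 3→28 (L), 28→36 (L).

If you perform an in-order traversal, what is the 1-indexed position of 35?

In-order visits the left subtree, then the node, then the right subtree.
At 3: go left to 28.
  At 28: go left to 36.
    At 36: go left to 2.
      At 2: no left child.
      Visit 2.
      At 2: go right to 31.
        31 is a leaf — visit 31.
    Visit 36.
    At 36: no right child.
  Visit 28.
  At 28: go right to 25.
    At 25: go left to 18.
      18 is a leaf — visit 18.
    Visit 25.
    At 25: go right to 14.
      At 14: go left to 35.
        35 is a leaf — visit 35.
      Visit 14.
      At 14: go right to 22.
        22 is a leaf — visit 22.
Visit 3.
At 3: no right child.
Full in-order sequence: 2, 31, 36, 28, 18, 25, 35, 14, 22, 3.

7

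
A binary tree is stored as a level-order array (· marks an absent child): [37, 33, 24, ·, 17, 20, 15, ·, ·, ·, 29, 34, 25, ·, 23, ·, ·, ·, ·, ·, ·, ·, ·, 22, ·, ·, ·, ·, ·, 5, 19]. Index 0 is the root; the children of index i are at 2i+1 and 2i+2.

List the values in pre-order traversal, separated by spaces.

Pre-order visits the node, then its left subtree, then its right subtree.
Visit 37.
At 37: go left to 33.
  Visit 33.
  At 33: no left child.
  At 33: go right to 17.
    Visit 17.
    At 17: no left child.
    At 17: go right to 29.
      29 is a leaf — visit 29.
At 37: go right to 24.
  Visit 24.
  At 24: go left to 20.
    Visit 20.
    At 20: go left to 34.
      Visit 34.
      At 34: go left to 22.
        22 is a leaf — visit 22.
      At 34: no right child.
    At 20: go right to 25.
      25 is a leaf — visit 25.
  At 24: go right to 15.
    Visit 15.
    At 15: no left child.
    At 15: go right to 23.
      Visit 23.
      At 23: go left to 5.
        5 is a leaf — visit 5.
      At 23: go right to 19.
        19 is a leaf — visit 19.

37 33 17 29 24 20 34 22 25 15 23 5 19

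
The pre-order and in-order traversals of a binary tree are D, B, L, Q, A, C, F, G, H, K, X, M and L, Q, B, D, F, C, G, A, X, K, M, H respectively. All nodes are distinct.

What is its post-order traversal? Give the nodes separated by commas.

The first element of pre-order is the root; it splits in-order into left and right subtrees.
Root D: left subtree has 3 nodes {L, Q, B}, right has 8 {F, C, G, A, X, K, M, H}.
  Root B: left subtree has 2 nodes {L, Q}, right has 0 { }.
    Root L: left subtree has 0 nodes { }, right has 1 {Q}.
  Root A: left subtree has 3 nodes {F, C, G}, right has 4 {X, K, M, H}.
    Root C: left subtree has 1 node {F}, right has 1 {G}.
    Root H: left subtree has 3 nodes {X, K, M}, right has 0 { }.
      Root K: left subtree has 1 node {X}, right has 1 {M}.

Q, L, B, F, G, C, X, M, K, H, A, D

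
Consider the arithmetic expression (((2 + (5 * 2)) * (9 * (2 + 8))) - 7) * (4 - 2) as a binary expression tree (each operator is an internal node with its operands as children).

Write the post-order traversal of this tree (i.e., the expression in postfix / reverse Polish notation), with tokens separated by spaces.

Post-order on an expression tree gives postfix notation: for each operator, emit left operand, right operand, then the operator.

2 5 2 * + 9 2 8 + * * 7 - 4 2 - *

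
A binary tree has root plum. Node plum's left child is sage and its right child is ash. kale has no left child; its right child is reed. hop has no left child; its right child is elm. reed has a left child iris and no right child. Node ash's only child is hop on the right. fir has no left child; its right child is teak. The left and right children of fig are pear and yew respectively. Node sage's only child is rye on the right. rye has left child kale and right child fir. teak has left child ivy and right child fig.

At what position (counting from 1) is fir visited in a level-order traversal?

7

Level-order visits nodes level by level from the root, left to right within each level.
Level 0: plum
Level 1: sage, ash
Level 2: rye, hop
Level 3: kale, fir, elm
Level 4: reed, teak
Level 5: iris, ivy, fig
Level 6: pear, yew
Full level-order sequence: plum, sage, ash, rye, hop, kale, fir, elm, reed, teak, iris, ivy, fig, pear, yew.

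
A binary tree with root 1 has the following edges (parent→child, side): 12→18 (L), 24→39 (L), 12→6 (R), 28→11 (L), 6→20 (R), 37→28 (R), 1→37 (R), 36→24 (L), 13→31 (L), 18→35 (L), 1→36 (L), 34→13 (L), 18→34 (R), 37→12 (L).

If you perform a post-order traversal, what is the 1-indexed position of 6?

Post-order visits the left subtree, then the right subtree, then the node.
At 1: go left to 36.
  At 36: go left to 24.
    At 24: go left to 39.
      39 is a leaf — visit 39.
    At 24: no right child.
    Visit 24.
  At 36: no right child.
  Visit 36.
At 1: go right to 37.
  At 37: go left to 12.
    At 12: go left to 18.
      At 18: go left to 35.
        35 is a leaf — visit 35.
      At 18: go right to 34.
        At 34: go left to 13.
          At 13: go left to 31.
            31 is a leaf — visit 31.
          At 13: no right child.
          Visit 13.
        At 34: no right child.
        Visit 34.
      Visit 18.
    At 12: go right to 6.
      At 6: no left child.
      At 6: go right to 20.
        20 is a leaf — visit 20.
      Visit 6.
    Visit 12.
  At 37: go right to 28.
    At 28: go left to 11.
      11 is a leaf — visit 11.
    At 28: no right child.
    Visit 28.
  Visit 37.
Visit 1.
Full post-order sequence: 39, 24, 36, 35, 31, 13, 34, 18, 20, 6, 12, 11, 28, 37, 1.

10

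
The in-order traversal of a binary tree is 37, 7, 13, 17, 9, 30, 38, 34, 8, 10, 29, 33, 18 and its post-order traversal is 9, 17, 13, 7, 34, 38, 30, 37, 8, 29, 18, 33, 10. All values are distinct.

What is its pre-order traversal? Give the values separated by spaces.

The last element of post-order is the root; it splits in-order into left and right subtrees.
Root 10: left subtree has 9 nodes {37, 7, 13, 17, 9, 30, 38, 34, 8}, right has 3 {29, 33, 18}.
  Root 8: left subtree has 8 nodes {37, 7, 13, 17, 9, 30, 38, 34}, right has 0 { }.
    Root 37: left subtree has 0 nodes { }, right has 7 {7, 13, 17, 9, 30, 38, 34}.
      Root 30: left subtree has 4 nodes {7, 13, 17, 9}, right has 2 {38, 34}.
        Root 7: left subtree has 0 nodes { }, right has 3 {13, 17, 9}.
          Root 13: left subtree has 0 nodes { }, right has 2 {17, 9}.
            Root 17: left subtree has 0 nodes { }, right has 1 {9}.
        Root 38: left subtree has 0 nodes { }, right has 1 {34}.
  Root 33: left subtree has 1 node {29}, right has 1 {18}.

10 8 37 30 7 13 17 9 38 34 33 29 18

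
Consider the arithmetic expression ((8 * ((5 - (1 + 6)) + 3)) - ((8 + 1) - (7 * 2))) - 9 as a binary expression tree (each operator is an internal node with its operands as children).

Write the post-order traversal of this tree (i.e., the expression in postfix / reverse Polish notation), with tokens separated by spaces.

8 5 1 6 + - 3 + * 8 1 + 7 2 * - - 9 -

Post-order on an expression tree gives postfix notation: for each operator, emit left operand, right operand, then the operator.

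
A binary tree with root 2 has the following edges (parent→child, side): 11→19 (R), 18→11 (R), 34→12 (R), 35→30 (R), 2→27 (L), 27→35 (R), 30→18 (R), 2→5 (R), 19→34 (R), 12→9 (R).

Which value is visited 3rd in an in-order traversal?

30

In-order visits the left subtree, then the node, then the right subtree.
At 2: go left to 27.
  At 27: no left child.
  Visit 27.
  At 27: go right to 35.
    At 35: no left child.
    Visit 35.
    At 35: go right to 30.
      At 30: no left child.
      Visit 30.
      At 30: go right to 18.
        At 18: no left child.
        Visit 18.
        At 18: go right to 11.
          At 11: no left child.
          Visit 11.
          At 11: go right to 19.
            At 19: no left child.
            Visit 19.
            At 19: go right to 34.
              At 34: no left child.
              Visit 34.
              At 34: go right to 12.
                At 12: no left child.
                Visit 12.
                At 12: go right to 9.
                  9 is a leaf — visit 9.
Visit 2.
At 2: go right to 5.
  5 is a leaf — visit 5.
Full in-order sequence: 27, 35, 30, 18, 11, 19, 34, 12, 9, 2, 5.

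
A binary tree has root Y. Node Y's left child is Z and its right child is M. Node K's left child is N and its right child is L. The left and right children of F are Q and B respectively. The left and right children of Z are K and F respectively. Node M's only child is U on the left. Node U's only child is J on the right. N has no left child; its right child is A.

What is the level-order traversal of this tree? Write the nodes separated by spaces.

Y Z M K F U N L Q B J A

Level-order visits nodes level by level from the root, left to right within each level.
Level 0: Y
Level 1: Z, M
Level 2: K, F, U
Level 3: N, L, Q, B, J
Level 4: A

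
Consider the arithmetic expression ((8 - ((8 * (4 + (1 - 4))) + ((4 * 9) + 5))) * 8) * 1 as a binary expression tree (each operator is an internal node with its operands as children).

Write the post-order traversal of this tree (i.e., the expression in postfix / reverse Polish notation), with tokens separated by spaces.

Post-order on an expression tree gives postfix notation: for each operator, emit left operand, right operand, then the operator.

8 8 4 1 4 - + * 4 9 * 5 + + - 8 * 1 *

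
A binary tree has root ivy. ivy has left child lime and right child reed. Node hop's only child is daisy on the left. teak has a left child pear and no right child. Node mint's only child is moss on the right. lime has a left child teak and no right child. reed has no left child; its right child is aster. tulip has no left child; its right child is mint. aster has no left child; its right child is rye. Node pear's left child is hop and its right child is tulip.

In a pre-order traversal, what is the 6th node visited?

Pre-order visits the node, then its left subtree, then its right subtree.
Visit ivy.
At ivy: go left to lime.
  Visit lime.
  At lime: go left to teak.
    Visit teak.
    At teak: go left to pear.
      Visit pear.
      At pear: go left to hop.
        Visit hop.
        At hop: go left to daisy.
          daisy is a leaf — visit daisy.
        At hop: no right child.
      At pear: go right to tulip.
        Visit tulip.
        At tulip: no left child.
        At tulip: go right to mint.
          Visit mint.
          At mint: no left child.
          At mint: go right to moss.
            moss is a leaf — visit moss.
    At teak: no right child.
  At lime: no right child.
At ivy: go right to reed.
  Visit reed.
  At reed: no left child.
  At reed: go right to aster.
    Visit aster.
    At aster: no left child.
    At aster: go right to rye.
      rye is a leaf — visit rye.
Full pre-order sequence: ivy, lime, teak, pear, hop, daisy, tulip, mint, moss, reed, aster, rye.

daisy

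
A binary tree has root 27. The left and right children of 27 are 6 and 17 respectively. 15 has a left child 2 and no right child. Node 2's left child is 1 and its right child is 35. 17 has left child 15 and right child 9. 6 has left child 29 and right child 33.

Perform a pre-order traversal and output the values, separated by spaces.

27 6 29 33 17 15 2 1 35 9

Pre-order visits the node, then its left subtree, then its right subtree.
Visit 27.
At 27: go left to 6.
  Visit 6.
  At 6: go left to 29.
    29 is a leaf — visit 29.
  At 6: go right to 33.
    33 is a leaf — visit 33.
At 27: go right to 17.
  Visit 17.
  At 17: go left to 15.
    Visit 15.
    At 15: go left to 2.
      Visit 2.
      At 2: go left to 1.
        1 is a leaf — visit 1.
      At 2: go right to 35.
        35 is a leaf — visit 35.
    At 15: no right child.
  At 17: go right to 9.
    9 is a leaf — visit 9.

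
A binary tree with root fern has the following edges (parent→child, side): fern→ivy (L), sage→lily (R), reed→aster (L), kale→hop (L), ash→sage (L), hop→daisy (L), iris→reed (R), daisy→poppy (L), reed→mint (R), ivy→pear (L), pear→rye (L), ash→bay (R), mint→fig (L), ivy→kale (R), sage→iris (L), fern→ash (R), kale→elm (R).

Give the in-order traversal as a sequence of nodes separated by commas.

In-order visits the left subtree, then the node, then the right subtree.
At fern: go left to ivy.
  At ivy: go left to pear.
    At pear: go left to rye.
      rye is a leaf — visit rye.
    Visit pear.
    At pear: no right child.
  Visit ivy.
  At ivy: go right to kale.
    At kale: go left to hop.
      At hop: go left to daisy.
        At daisy: go left to poppy.
          poppy is a leaf — visit poppy.
        Visit daisy.
        At daisy: no right child.
      Visit hop.
      At hop: no right child.
    Visit kale.
    At kale: go right to elm.
      elm is a leaf — visit elm.
Visit fern.
At fern: go right to ash.
  At ash: go left to sage.
    At sage: go left to iris.
      At iris: no left child.
      Visit iris.
      At iris: go right to reed.
        At reed: go left to aster.
          aster is a leaf — visit aster.
        Visit reed.
        At reed: go right to mint.
          At mint: go left to fig.
            fig is a leaf — visit fig.
          Visit mint.
          At mint: no right child.
    Visit sage.
    At sage: go right to lily.
      lily is a leaf — visit lily.
  Visit ash.
  At ash: go right to bay.
    bay is a leaf — visit bay.

rye, pear, ivy, poppy, daisy, hop, kale, elm, fern, iris, aster, reed, fig, mint, sage, lily, ash, bay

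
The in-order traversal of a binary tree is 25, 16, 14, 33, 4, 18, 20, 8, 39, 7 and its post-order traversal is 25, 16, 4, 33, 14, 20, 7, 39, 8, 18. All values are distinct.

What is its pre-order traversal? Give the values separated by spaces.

The last element of post-order is the root; it splits in-order into left and right subtrees.
Root 18: left subtree has 5 nodes {25, 16, 14, 33, 4}, right has 4 {20, 8, 39, 7}.
  Root 14: left subtree has 2 nodes {25, 16}, right has 2 {33, 4}.
    Root 16: left subtree has 1 node {25}, right has 0 { }.
    Root 33: left subtree has 0 nodes { }, right has 1 {4}.
  Root 8: left subtree has 1 node {20}, right has 2 {39, 7}.
    Root 39: left subtree has 0 nodes { }, right has 1 {7}.

18 14 16 25 33 4 8 20 39 7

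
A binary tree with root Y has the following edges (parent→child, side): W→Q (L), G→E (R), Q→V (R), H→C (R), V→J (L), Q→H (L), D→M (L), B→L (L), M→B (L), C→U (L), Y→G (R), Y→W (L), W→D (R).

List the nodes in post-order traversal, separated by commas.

Post-order visits the left subtree, then the right subtree, then the node.
At Y: go left to W.
  At W: go left to Q.
    At Q: go left to H.
      At H: no left child.
      At H: go right to C.
        At C: go left to U.
          U is a leaf — visit U.
        At C: no right child.
        Visit C.
      Visit H.
    At Q: go right to V.
      At V: go left to J.
        J is a leaf — visit J.
      At V: no right child.
      Visit V.
    Visit Q.
  At W: go right to D.
    At D: go left to M.
      At M: go left to B.
        At B: go left to L.
          L is a leaf — visit L.
        At B: no right child.
        Visit B.
      At M: no right child.
      Visit M.
    At D: no right child.
    Visit D.
  Visit W.
At Y: go right to G.
  At G: no left child.
  At G: go right to E.
    E is a leaf — visit E.
  Visit G.
Visit Y.

U, C, H, J, V, Q, L, B, M, D, W, E, G, Y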